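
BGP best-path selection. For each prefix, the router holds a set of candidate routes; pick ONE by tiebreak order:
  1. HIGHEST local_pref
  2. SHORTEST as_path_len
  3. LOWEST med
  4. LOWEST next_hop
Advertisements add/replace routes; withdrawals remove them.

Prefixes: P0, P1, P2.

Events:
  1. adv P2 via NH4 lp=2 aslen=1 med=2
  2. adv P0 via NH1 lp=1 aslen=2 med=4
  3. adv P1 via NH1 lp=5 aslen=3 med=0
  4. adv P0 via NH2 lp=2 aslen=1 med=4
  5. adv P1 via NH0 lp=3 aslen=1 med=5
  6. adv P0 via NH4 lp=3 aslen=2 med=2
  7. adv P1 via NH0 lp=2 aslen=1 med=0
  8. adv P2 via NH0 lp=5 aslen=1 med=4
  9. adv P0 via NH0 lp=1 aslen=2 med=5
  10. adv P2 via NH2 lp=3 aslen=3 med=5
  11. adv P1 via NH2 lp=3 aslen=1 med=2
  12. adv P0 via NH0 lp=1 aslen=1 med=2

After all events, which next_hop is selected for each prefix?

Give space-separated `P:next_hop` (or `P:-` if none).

Answer: P0:NH4 P1:NH1 P2:NH0

Derivation:
Op 1: best P0=- P1=- P2=NH4
Op 2: best P0=NH1 P1=- P2=NH4
Op 3: best P0=NH1 P1=NH1 P2=NH4
Op 4: best P0=NH2 P1=NH1 P2=NH4
Op 5: best P0=NH2 P1=NH1 P2=NH4
Op 6: best P0=NH4 P1=NH1 P2=NH4
Op 7: best P0=NH4 P1=NH1 P2=NH4
Op 8: best P0=NH4 P1=NH1 P2=NH0
Op 9: best P0=NH4 P1=NH1 P2=NH0
Op 10: best P0=NH4 P1=NH1 P2=NH0
Op 11: best P0=NH4 P1=NH1 P2=NH0
Op 12: best P0=NH4 P1=NH1 P2=NH0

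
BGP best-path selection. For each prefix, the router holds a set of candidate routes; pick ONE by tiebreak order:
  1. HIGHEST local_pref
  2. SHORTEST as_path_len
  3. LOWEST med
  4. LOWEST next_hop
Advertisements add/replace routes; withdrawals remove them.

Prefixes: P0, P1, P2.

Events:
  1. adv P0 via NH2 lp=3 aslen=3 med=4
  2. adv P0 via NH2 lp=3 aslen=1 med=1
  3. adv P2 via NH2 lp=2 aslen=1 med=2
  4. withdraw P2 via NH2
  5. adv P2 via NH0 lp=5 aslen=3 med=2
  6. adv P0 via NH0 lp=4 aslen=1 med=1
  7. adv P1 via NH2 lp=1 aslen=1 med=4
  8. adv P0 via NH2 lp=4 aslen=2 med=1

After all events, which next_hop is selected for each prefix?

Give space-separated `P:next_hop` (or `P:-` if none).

Op 1: best P0=NH2 P1=- P2=-
Op 2: best P0=NH2 P1=- P2=-
Op 3: best P0=NH2 P1=- P2=NH2
Op 4: best P0=NH2 P1=- P2=-
Op 5: best P0=NH2 P1=- P2=NH0
Op 6: best P0=NH0 P1=- P2=NH0
Op 7: best P0=NH0 P1=NH2 P2=NH0
Op 8: best P0=NH0 P1=NH2 P2=NH0

Answer: P0:NH0 P1:NH2 P2:NH0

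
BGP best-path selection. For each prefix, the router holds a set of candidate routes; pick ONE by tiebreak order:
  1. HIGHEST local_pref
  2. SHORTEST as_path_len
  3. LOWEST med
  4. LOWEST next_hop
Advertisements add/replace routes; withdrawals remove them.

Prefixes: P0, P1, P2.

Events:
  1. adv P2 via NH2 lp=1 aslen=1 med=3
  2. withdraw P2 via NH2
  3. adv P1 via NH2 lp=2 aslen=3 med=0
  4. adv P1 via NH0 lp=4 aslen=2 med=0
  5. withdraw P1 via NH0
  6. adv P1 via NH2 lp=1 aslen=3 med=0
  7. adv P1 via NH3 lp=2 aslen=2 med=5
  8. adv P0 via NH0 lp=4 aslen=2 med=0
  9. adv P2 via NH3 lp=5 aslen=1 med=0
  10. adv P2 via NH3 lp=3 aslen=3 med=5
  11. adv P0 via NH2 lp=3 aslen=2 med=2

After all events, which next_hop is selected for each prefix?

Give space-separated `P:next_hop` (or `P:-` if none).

Op 1: best P0=- P1=- P2=NH2
Op 2: best P0=- P1=- P2=-
Op 3: best P0=- P1=NH2 P2=-
Op 4: best P0=- P1=NH0 P2=-
Op 5: best P0=- P1=NH2 P2=-
Op 6: best P0=- P1=NH2 P2=-
Op 7: best P0=- P1=NH3 P2=-
Op 8: best P0=NH0 P1=NH3 P2=-
Op 9: best P0=NH0 P1=NH3 P2=NH3
Op 10: best P0=NH0 P1=NH3 P2=NH3
Op 11: best P0=NH0 P1=NH3 P2=NH3

Answer: P0:NH0 P1:NH3 P2:NH3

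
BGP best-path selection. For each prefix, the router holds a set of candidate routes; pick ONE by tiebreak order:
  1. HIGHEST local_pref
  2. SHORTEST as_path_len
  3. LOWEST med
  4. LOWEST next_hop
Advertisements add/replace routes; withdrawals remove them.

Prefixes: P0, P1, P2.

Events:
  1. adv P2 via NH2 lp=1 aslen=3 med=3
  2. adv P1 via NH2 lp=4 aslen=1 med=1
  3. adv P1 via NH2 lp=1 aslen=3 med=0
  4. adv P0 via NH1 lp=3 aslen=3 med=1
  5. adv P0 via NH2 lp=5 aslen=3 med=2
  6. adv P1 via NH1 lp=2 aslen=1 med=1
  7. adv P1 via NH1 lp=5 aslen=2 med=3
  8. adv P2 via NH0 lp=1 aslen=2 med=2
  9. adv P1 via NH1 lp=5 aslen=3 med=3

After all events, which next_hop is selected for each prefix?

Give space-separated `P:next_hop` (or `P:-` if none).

Answer: P0:NH2 P1:NH1 P2:NH0

Derivation:
Op 1: best P0=- P1=- P2=NH2
Op 2: best P0=- P1=NH2 P2=NH2
Op 3: best P0=- P1=NH2 P2=NH2
Op 4: best P0=NH1 P1=NH2 P2=NH2
Op 5: best P0=NH2 P1=NH2 P2=NH2
Op 6: best P0=NH2 P1=NH1 P2=NH2
Op 7: best P0=NH2 P1=NH1 P2=NH2
Op 8: best P0=NH2 P1=NH1 P2=NH0
Op 9: best P0=NH2 P1=NH1 P2=NH0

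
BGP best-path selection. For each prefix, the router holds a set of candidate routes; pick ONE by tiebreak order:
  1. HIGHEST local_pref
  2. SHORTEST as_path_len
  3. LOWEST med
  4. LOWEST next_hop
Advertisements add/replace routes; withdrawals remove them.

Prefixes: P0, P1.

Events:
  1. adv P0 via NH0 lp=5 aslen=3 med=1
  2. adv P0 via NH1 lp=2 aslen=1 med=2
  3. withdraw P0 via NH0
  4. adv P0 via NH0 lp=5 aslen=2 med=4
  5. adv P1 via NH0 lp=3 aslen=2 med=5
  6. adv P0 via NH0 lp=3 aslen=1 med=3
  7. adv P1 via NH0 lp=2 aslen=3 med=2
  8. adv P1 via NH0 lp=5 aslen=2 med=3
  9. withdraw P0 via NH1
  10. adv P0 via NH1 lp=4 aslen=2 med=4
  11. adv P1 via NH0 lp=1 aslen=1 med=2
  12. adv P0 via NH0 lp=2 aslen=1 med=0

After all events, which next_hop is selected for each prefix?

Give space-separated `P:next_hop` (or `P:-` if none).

Op 1: best P0=NH0 P1=-
Op 2: best P0=NH0 P1=-
Op 3: best P0=NH1 P1=-
Op 4: best P0=NH0 P1=-
Op 5: best P0=NH0 P1=NH0
Op 6: best P0=NH0 P1=NH0
Op 7: best P0=NH0 P1=NH0
Op 8: best P0=NH0 P1=NH0
Op 9: best P0=NH0 P1=NH0
Op 10: best P0=NH1 P1=NH0
Op 11: best P0=NH1 P1=NH0
Op 12: best P0=NH1 P1=NH0

Answer: P0:NH1 P1:NH0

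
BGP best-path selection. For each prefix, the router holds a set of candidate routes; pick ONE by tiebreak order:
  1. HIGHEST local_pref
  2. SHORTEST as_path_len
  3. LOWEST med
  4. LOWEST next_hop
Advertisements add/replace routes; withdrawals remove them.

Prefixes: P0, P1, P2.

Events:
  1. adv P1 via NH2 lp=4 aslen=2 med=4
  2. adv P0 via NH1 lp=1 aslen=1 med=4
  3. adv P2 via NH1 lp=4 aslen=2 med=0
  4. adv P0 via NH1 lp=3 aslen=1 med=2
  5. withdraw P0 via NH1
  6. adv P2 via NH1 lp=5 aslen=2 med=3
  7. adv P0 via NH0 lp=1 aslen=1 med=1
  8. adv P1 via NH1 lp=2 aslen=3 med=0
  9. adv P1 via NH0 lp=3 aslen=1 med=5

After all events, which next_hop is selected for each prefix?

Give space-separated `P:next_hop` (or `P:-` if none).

Op 1: best P0=- P1=NH2 P2=-
Op 2: best P0=NH1 P1=NH2 P2=-
Op 3: best P0=NH1 P1=NH2 P2=NH1
Op 4: best P0=NH1 P1=NH2 P2=NH1
Op 5: best P0=- P1=NH2 P2=NH1
Op 6: best P0=- P1=NH2 P2=NH1
Op 7: best P0=NH0 P1=NH2 P2=NH1
Op 8: best P0=NH0 P1=NH2 P2=NH1
Op 9: best P0=NH0 P1=NH2 P2=NH1

Answer: P0:NH0 P1:NH2 P2:NH1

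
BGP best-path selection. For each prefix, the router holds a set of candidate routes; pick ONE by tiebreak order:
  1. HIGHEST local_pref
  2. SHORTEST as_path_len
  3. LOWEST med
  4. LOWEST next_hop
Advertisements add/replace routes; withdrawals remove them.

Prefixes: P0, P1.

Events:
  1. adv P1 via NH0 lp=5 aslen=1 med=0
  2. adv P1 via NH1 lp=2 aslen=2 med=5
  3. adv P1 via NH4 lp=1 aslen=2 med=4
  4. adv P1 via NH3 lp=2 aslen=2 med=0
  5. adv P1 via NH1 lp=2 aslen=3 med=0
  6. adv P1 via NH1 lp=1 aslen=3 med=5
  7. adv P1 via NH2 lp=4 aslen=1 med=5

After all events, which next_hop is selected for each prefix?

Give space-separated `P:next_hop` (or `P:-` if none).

Answer: P0:- P1:NH0

Derivation:
Op 1: best P0=- P1=NH0
Op 2: best P0=- P1=NH0
Op 3: best P0=- P1=NH0
Op 4: best P0=- P1=NH0
Op 5: best P0=- P1=NH0
Op 6: best P0=- P1=NH0
Op 7: best P0=- P1=NH0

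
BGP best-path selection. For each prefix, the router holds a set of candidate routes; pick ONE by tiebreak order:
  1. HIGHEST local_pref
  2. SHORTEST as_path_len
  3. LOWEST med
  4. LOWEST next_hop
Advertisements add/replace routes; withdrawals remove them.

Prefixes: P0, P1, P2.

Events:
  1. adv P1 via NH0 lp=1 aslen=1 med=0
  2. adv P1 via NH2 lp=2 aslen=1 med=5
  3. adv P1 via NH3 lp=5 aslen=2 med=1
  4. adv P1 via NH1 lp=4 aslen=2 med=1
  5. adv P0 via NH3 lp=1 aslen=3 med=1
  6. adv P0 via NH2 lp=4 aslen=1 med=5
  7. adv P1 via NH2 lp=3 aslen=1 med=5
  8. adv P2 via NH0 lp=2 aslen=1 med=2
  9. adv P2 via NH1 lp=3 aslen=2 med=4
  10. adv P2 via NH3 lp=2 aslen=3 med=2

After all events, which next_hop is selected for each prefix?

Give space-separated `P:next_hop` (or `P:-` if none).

Answer: P0:NH2 P1:NH3 P2:NH1

Derivation:
Op 1: best P0=- P1=NH0 P2=-
Op 2: best P0=- P1=NH2 P2=-
Op 3: best P0=- P1=NH3 P2=-
Op 4: best P0=- P1=NH3 P2=-
Op 5: best P0=NH3 P1=NH3 P2=-
Op 6: best P0=NH2 P1=NH3 P2=-
Op 7: best P0=NH2 P1=NH3 P2=-
Op 8: best P0=NH2 P1=NH3 P2=NH0
Op 9: best P0=NH2 P1=NH3 P2=NH1
Op 10: best P0=NH2 P1=NH3 P2=NH1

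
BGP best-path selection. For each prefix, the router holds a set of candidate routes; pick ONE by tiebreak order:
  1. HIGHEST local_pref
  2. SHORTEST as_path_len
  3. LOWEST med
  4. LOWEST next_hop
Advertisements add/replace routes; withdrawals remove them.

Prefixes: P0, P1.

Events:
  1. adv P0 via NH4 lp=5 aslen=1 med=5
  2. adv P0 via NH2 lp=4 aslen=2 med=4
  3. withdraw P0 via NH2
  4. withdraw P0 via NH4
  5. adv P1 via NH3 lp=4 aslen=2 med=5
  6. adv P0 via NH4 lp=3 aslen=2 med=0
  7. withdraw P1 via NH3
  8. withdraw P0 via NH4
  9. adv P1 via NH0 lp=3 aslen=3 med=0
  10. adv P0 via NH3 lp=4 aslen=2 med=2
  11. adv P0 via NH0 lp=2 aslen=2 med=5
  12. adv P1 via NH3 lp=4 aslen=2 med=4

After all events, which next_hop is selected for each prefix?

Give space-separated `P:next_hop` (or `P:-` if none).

Answer: P0:NH3 P1:NH3

Derivation:
Op 1: best P0=NH4 P1=-
Op 2: best P0=NH4 P1=-
Op 3: best P0=NH4 P1=-
Op 4: best P0=- P1=-
Op 5: best P0=- P1=NH3
Op 6: best P0=NH4 P1=NH3
Op 7: best P0=NH4 P1=-
Op 8: best P0=- P1=-
Op 9: best P0=- P1=NH0
Op 10: best P0=NH3 P1=NH0
Op 11: best P0=NH3 P1=NH0
Op 12: best P0=NH3 P1=NH3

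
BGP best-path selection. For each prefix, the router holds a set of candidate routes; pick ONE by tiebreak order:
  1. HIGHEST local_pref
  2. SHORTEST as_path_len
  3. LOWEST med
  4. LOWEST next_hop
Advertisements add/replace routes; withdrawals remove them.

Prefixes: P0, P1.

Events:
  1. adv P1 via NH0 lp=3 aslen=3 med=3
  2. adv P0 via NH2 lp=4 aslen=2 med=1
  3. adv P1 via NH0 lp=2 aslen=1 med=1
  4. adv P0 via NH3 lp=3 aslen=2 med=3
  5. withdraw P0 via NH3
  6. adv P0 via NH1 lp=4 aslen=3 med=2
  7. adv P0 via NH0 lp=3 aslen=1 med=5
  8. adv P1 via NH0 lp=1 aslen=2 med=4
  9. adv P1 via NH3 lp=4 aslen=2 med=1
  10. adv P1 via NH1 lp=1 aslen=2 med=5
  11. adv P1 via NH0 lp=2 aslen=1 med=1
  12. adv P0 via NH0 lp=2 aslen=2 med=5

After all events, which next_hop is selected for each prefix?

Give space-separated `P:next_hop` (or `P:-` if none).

Answer: P0:NH2 P1:NH3

Derivation:
Op 1: best P0=- P1=NH0
Op 2: best P0=NH2 P1=NH0
Op 3: best P0=NH2 P1=NH0
Op 4: best P0=NH2 P1=NH0
Op 5: best P0=NH2 P1=NH0
Op 6: best P0=NH2 P1=NH0
Op 7: best P0=NH2 P1=NH0
Op 8: best P0=NH2 P1=NH0
Op 9: best P0=NH2 P1=NH3
Op 10: best P0=NH2 P1=NH3
Op 11: best P0=NH2 P1=NH3
Op 12: best P0=NH2 P1=NH3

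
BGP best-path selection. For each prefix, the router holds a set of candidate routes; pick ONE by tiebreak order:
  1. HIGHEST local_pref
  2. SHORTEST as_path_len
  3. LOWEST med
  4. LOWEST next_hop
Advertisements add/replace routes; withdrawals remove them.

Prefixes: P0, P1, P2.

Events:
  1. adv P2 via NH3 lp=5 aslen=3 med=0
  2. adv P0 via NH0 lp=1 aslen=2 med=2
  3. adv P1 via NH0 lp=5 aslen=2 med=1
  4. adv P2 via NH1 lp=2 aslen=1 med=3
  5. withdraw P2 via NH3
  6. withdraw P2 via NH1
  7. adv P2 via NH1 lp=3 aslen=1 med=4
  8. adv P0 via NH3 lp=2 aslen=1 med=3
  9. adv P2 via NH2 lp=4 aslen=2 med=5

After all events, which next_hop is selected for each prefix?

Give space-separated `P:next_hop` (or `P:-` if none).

Answer: P0:NH3 P1:NH0 P2:NH2

Derivation:
Op 1: best P0=- P1=- P2=NH3
Op 2: best P0=NH0 P1=- P2=NH3
Op 3: best P0=NH0 P1=NH0 P2=NH3
Op 4: best P0=NH0 P1=NH0 P2=NH3
Op 5: best P0=NH0 P1=NH0 P2=NH1
Op 6: best P0=NH0 P1=NH0 P2=-
Op 7: best P0=NH0 P1=NH0 P2=NH1
Op 8: best P0=NH3 P1=NH0 P2=NH1
Op 9: best P0=NH3 P1=NH0 P2=NH2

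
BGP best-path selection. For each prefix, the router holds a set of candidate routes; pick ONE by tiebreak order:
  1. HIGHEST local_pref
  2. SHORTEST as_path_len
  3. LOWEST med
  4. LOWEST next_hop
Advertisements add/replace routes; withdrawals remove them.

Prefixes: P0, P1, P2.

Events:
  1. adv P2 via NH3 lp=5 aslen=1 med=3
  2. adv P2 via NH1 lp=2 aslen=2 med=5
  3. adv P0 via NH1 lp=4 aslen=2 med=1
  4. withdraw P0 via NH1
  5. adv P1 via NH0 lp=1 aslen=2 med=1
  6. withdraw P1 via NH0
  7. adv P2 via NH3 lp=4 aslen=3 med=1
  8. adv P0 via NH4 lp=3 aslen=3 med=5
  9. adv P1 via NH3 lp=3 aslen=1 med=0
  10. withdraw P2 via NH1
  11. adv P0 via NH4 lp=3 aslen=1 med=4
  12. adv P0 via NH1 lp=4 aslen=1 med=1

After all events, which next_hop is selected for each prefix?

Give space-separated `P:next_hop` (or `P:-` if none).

Op 1: best P0=- P1=- P2=NH3
Op 2: best P0=- P1=- P2=NH3
Op 3: best P0=NH1 P1=- P2=NH3
Op 4: best P0=- P1=- P2=NH3
Op 5: best P0=- P1=NH0 P2=NH3
Op 6: best P0=- P1=- P2=NH3
Op 7: best P0=- P1=- P2=NH3
Op 8: best P0=NH4 P1=- P2=NH3
Op 9: best P0=NH4 P1=NH3 P2=NH3
Op 10: best P0=NH4 P1=NH3 P2=NH3
Op 11: best P0=NH4 P1=NH3 P2=NH3
Op 12: best P0=NH1 P1=NH3 P2=NH3

Answer: P0:NH1 P1:NH3 P2:NH3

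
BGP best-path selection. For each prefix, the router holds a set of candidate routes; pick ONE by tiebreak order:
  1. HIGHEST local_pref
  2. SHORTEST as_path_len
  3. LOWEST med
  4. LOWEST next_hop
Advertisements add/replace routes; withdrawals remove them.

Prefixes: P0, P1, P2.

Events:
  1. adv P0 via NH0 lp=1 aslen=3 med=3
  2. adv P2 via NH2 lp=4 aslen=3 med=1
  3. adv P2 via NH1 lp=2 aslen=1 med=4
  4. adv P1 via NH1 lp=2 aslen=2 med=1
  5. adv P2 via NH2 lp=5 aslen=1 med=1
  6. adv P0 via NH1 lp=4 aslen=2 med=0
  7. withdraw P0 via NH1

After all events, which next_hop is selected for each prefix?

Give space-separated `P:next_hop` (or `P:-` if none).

Answer: P0:NH0 P1:NH1 P2:NH2

Derivation:
Op 1: best P0=NH0 P1=- P2=-
Op 2: best P0=NH0 P1=- P2=NH2
Op 3: best P0=NH0 P1=- P2=NH2
Op 4: best P0=NH0 P1=NH1 P2=NH2
Op 5: best P0=NH0 P1=NH1 P2=NH2
Op 6: best P0=NH1 P1=NH1 P2=NH2
Op 7: best P0=NH0 P1=NH1 P2=NH2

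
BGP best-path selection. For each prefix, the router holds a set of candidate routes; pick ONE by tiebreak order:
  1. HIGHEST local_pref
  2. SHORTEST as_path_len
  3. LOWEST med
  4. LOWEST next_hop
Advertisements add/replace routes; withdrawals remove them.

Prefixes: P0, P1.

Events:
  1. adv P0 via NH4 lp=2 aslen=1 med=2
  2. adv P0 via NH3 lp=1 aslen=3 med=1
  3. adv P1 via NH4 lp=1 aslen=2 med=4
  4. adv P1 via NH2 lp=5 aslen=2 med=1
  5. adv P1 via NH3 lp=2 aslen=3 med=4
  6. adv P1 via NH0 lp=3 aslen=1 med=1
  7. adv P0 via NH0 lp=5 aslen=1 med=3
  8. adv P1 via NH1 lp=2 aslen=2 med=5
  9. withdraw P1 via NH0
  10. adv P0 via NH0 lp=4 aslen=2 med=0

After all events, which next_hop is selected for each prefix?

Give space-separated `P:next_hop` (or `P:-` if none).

Answer: P0:NH0 P1:NH2

Derivation:
Op 1: best P0=NH4 P1=-
Op 2: best P0=NH4 P1=-
Op 3: best P0=NH4 P1=NH4
Op 4: best P0=NH4 P1=NH2
Op 5: best P0=NH4 P1=NH2
Op 6: best P0=NH4 P1=NH2
Op 7: best P0=NH0 P1=NH2
Op 8: best P0=NH0 P1=NH2
Op 9: best P0=NH0 P1=NH2
Op 10: best P0=NH0 P1=NH2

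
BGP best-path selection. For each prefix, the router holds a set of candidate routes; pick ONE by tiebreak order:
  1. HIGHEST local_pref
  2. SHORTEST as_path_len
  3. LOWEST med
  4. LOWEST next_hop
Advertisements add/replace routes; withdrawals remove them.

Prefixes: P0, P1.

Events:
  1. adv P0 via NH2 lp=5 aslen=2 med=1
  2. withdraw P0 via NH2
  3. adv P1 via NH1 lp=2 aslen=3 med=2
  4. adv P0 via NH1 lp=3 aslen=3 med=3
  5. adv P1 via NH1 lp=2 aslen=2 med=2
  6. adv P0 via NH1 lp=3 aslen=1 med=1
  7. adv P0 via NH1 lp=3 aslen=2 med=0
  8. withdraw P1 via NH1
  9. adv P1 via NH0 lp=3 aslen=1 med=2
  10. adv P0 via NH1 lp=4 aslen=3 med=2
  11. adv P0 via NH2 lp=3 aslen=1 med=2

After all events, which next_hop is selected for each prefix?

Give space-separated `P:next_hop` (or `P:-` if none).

Answer: P0:NH1 P1:NH0

Derivation:
Op 1: best P0=NH2 P1=-
Op 2: best P0=- P1=-
Op 3: best P0=- P1=NH1
Op 4: best P0=NH1 P1=NH1
Op 5: best P0=NH1 P1=NH1
Op 6: best P0=NH1 P1=NH1
Op 7: best P0=NH1 P1=NH1
Op 8: best P0=NH1 P1=-
Op 9: best P0=NH1 P1=NH0
Op 10: best P0=NH1 P1=NH0
Op 11: best P0=NH1 P1=NH0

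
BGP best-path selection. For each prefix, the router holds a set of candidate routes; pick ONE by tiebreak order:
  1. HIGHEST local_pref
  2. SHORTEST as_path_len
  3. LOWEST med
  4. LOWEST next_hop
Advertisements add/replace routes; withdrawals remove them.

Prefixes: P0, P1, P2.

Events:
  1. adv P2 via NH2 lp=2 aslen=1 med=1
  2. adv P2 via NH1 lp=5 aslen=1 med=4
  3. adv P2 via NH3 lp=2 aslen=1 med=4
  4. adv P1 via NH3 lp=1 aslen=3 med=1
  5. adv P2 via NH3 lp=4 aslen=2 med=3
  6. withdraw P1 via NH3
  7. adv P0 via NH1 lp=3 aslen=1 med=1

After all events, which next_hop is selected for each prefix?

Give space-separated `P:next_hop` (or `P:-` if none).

Op 1: best P0=- P1=- P2=NH2
Op 2: best P0=- P1=- P2=NH1
Op 3: best P0=- P1=- P2=NH1
Op 4: best P0=- P1=NH3 P2=NH1
Op 5: best P0=- P1=NH3 P2=NH1
Op 6: best P0=- P1=- P2=NH1
Op 7: best P0=NH1 P1=- P2=NH1

Answer: P0:NH1 P1:- P2:NH1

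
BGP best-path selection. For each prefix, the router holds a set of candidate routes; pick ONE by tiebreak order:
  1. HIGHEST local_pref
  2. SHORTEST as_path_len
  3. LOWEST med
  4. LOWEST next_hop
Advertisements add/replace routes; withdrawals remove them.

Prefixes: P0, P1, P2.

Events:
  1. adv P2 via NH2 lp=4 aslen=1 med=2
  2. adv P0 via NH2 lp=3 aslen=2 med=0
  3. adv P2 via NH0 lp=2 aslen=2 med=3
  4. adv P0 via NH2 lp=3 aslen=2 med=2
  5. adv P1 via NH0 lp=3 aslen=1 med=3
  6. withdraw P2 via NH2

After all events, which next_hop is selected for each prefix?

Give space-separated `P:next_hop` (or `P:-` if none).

Op 1: best P0=- P1=- P2=NH2
Op 2: best P0=NH2 P1=- P2=NH2
Op 3: best P0=NH2 P1=- P2=NH2
Op 4: best P0=NH2 P1=- P2=NH2
Op 5: best P0=NH2 P1=NH0 P2=NH2
Op 6: best P0=NH2 P1=NH0 P2=NH0

Answer: P0:NH2 P1:NH0 P2:NH0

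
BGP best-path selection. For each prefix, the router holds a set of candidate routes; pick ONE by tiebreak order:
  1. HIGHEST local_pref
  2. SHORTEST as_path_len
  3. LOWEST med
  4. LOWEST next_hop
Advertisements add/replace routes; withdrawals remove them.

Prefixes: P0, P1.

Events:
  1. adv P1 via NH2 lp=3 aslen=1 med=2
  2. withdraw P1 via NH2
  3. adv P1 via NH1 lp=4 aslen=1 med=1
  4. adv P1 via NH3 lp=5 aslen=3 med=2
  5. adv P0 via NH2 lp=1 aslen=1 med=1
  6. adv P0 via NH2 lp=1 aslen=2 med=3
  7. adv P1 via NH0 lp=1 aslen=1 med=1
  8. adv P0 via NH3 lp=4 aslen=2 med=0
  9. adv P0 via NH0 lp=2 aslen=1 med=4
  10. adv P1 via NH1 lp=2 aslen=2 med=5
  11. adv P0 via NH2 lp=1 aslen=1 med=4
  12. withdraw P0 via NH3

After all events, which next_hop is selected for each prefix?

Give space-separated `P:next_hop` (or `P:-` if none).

Answer: P0:NH0 P1:NH3

Derivation:
Op 1: best P0=- P1=NH2
Op 2: best P0=- P1=-
Op 3: best P0=- P1=NH1
Op 4: best P0=- P1=NH3
Op 5: best P0=NH2 P1=NH3
Op 6: best P0=NH2 P1=NH3
Op 7: best P0=NH2 P1=NH3
Op 8: best P0=NH3 P1=NH3
Op 9: best P0=NH3 P1=NH3
Op 10: best P0=NH3 P1=NH3
Op 11: best P0=NH3 P1=NH3
Op 12: best P0=NH0 P1=NH3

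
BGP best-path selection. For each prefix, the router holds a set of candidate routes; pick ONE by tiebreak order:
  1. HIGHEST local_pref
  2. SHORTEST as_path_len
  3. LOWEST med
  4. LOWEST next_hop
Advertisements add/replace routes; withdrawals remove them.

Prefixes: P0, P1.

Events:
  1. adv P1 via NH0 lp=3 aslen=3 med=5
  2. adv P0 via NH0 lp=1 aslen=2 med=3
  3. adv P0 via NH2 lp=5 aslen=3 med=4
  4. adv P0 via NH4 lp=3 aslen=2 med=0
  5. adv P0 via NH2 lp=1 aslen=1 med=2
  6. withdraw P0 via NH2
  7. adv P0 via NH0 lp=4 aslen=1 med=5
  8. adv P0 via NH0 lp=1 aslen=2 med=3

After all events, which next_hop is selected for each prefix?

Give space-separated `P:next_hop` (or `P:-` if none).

Answer: P0:NH4 P1:NH0

Derivation:
Op 1: best P0=- P1=NH0
Op 2: best P0=NH0 P1=NH0
Op 3: best P0=NH2 P1=NH0
Op 4: best P0=NH2 P1=NH0
Op 5: best P0=NH4 P1=NH0
Op 6: best P0=NH4 P1=NH0
Op 7: best P0=NH0 P1=NH0
Op 8: best P0=NH4 P1=NH0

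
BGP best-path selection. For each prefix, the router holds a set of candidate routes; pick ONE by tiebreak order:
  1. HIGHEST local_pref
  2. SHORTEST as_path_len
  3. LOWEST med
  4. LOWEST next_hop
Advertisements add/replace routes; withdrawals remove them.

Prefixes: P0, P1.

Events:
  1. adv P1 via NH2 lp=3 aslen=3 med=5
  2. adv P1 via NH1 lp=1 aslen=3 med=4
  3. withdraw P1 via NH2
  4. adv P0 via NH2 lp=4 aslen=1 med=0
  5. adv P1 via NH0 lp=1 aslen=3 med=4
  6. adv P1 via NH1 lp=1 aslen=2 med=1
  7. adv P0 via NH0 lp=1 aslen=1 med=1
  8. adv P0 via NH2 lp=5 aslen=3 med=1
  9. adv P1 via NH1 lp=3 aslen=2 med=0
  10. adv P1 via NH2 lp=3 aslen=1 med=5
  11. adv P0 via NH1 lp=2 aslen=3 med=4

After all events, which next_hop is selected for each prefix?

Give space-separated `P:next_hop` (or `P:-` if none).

Op 1: best P0=- P1=NH2
Op 2: best P0=- P1=NH2
Op 3: best P0=- P1=NH1
Op 4: best P0=NH2 P1=NH1
Op 5: best P0=NH2 P1=NH0
Op 6: best P0=NH2 P1=NH1
Op 7: best P0=NH2 P1=NH1
Op 8: best P0=NH2 P1=NH1
Op 9: best P0=NH2 P1=NH1
Op 10: best P0=NH2 P1=NH2
Op 11: best P0=NH2 P1=NH2

Answer: P0:NH2 P1:NH2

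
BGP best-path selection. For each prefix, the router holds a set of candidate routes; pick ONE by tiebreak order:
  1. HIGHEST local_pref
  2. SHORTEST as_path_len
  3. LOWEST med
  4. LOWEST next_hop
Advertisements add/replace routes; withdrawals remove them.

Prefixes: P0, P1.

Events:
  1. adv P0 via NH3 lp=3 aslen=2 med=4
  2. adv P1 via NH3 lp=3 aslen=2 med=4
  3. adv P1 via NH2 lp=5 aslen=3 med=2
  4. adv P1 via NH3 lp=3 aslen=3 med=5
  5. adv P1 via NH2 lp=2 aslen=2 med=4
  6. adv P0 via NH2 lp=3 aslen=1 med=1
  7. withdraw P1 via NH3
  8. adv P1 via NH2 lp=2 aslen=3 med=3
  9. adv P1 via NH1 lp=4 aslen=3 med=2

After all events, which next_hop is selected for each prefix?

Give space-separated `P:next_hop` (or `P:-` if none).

Answer: P0:NH2 P1:NH1

Derivation:
Op 1: best P0=NH3 P1=-
Op 2: best P0=NH3 P1=NH3
Op 3: best P0=NH3 P1=NH2
Op 4: best P0=NH3 P1=NH2
Op 5: best P0=NH3 P1=NH3
Op 6: best P0=NH2 P1=NH3
Op 7: best P0=NH2 P1=NH2
Op 8: best P0=NH2 P1=NH2
Op 9: best P0=NH2 P1=NH1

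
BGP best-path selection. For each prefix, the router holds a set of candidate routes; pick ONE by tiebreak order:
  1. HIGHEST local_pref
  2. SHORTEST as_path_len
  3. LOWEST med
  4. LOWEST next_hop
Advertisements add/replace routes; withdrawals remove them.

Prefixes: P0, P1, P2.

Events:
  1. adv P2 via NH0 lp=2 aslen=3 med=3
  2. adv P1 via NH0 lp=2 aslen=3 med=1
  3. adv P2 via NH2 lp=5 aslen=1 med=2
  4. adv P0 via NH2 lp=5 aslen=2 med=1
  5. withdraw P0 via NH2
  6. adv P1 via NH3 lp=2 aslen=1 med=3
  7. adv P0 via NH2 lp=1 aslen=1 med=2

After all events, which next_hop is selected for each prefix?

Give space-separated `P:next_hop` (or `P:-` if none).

Op 1: best P0=- P1=- P2=NH0
Op 2: best P0=- P1=NH0 P2=NH0
Op 3: best P0=- P1=NH0 P2=NH2
Op 4: best P0=NH2 P1=NH0 P2=NH2
Op 5: best P0=- P1=NH0 P2=NH2
Op 6: best P0=- P1=NH3 P2=NH2
Op 7: best P0=NH2 P1=NH3 P2=NH2

Answer: P0:NH2 P1:NH3 P2:NH2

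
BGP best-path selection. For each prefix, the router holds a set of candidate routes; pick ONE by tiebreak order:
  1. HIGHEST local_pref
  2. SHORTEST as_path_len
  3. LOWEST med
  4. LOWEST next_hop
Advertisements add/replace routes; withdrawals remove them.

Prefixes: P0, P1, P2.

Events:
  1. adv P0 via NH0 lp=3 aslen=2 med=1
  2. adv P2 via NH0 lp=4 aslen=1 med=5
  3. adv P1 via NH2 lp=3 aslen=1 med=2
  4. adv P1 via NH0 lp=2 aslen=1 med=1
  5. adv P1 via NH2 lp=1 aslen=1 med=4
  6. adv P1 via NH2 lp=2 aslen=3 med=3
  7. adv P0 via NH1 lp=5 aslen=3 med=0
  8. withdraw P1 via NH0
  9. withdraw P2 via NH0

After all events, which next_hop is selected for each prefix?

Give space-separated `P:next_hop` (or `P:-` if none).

Answer: P0:NH1 P1:NH2 P2:-

Derivation:
Op 1: best P0=NH0 P1=- P2=-
Op 2: best P0=NH0 P1=- P2=NH0
Op 3: best P0=NH0 P1=NH2 P2=NH0
Op 4: best P0=NH0 P1=NH2 P2=NH0
Op 5: best P0=NH0 P1=NH0 P2=NH0
Op 6: best P0=NH0 P1=NH0 P2=NH0
Op 7: best P0=NH1 P1=NH0 P2=NH0
Op 8: best P0=NH1 P1=NH2 P2=NH0
Op 9: best P0=NH1 P1=NH2 P2=-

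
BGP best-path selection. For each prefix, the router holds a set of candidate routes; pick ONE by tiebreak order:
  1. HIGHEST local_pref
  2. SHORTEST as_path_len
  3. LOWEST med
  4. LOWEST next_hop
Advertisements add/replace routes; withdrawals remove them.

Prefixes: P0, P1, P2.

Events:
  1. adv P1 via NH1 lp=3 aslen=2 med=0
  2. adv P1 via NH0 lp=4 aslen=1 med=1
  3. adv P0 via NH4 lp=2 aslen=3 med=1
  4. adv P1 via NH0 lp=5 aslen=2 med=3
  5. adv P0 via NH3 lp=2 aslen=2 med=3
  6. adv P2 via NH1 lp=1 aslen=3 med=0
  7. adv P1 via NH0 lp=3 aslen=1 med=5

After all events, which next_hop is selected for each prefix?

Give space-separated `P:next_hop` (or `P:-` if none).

Op 1: best P0=- P1=NH1 P2=-
Op 2: best P0=- P1=NH0 P2=-
Op 3: best P0=NH4 P1=NH0 P2=-
Op 4: best P0=NH4 P1=NH0 P2=-
Op 5: best P0=NH3 P1=NH0 P2=-
Op 6: best P0=NH3 P1=NH0 P2=NH1
Op 7: best P0=NH3 P1=NH0 P2=NH1

Answer: P0:NH3 P1:NH0 P2:NH1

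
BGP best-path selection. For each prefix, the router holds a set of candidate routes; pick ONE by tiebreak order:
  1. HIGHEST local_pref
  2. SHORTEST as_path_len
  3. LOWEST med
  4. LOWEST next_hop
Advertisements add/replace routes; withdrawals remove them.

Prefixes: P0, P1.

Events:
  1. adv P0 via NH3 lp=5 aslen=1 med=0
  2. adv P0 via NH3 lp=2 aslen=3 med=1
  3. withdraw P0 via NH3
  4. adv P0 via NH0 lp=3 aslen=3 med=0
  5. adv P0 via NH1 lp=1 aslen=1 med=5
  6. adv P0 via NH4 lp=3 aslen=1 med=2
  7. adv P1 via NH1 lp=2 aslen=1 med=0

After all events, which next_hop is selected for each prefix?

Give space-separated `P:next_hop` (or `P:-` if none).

Op 1: best P0=NH3 P1=-
Op 2: best P0=NH3 P1=-
Op 3: best P0=- P1=-
Op 4: best P0=NH0 P1=-
Op 5: best P0=NH0 P1=-
Op 6: best P0=NH4 P1=-
Op 7: best P0=NH4 P1=NH1

Answer: P0:NH4 P1:NH1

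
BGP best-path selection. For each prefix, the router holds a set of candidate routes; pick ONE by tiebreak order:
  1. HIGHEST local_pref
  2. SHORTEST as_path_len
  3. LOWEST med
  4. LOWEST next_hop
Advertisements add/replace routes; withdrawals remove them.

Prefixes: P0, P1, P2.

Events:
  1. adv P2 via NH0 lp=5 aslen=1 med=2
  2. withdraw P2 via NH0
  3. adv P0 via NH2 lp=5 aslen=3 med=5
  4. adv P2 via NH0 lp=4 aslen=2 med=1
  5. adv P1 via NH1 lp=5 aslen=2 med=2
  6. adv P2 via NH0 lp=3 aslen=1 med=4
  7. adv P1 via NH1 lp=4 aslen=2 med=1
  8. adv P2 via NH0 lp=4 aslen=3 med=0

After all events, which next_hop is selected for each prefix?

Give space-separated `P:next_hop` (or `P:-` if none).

Answer: P0:NH2 P1:NH1 P2:NH0

Derivation:
Op 1: best P0=- P1=- P2=NH0
Op 2: best P0=- P1=- P2=-
Op 3: best P0=NH2 P1=- P2=-
Op 4: best P0=NH2 P1=- P2=NH0
Op 5: best P0=NH2 P1=NH1 P2=NH0
Op 6: best P0=NH2 P1=NH1 P2=NH0
Op 7: best P0=NH2 P1=NH1 P2=NH0
Op 8: best P0=NH2 P1=NH1 P2=NH0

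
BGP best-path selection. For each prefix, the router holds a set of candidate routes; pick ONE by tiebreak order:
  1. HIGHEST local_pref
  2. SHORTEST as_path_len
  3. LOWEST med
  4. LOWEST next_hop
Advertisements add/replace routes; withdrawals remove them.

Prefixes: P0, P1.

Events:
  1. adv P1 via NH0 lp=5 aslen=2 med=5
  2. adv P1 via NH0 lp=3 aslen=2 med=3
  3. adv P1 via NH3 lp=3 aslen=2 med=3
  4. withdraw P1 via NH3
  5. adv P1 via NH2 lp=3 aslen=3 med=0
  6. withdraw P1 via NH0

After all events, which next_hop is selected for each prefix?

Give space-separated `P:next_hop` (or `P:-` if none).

Answer: P0:- P1:NH2

Derivation:
Op 1: best P0=- P1=NH0
Op 2: best P0=- P1=NH0
Op 3: best P0=- P1=NH0
Op 4: best P0=- P1=NH0
Op 5: best P0=- P1=NH0
Op 6: best P0=- P1=NH2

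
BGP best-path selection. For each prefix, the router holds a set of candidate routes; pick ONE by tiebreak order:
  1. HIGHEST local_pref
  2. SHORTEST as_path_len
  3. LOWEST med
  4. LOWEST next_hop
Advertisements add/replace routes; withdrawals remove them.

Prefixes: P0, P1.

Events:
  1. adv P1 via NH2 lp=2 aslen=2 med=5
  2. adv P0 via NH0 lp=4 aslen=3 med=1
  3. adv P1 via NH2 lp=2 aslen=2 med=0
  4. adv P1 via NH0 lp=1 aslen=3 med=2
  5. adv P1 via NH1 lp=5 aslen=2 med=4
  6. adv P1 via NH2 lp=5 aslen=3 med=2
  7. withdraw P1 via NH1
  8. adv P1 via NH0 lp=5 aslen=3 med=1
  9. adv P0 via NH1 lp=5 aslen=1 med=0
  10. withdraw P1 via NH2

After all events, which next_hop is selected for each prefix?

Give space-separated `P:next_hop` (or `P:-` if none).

Answer: P0:NH1 P1:NH0

Derivation:
Op 1: best P0=- P1=NH2
Op 2: best P0=NH0 P1=NH2
Op 3: best P0=NH0 P1=NH2
Op 4: best P0=NH0 P1=NH2
Op 5: best P0=NH0 P1=NH1
Op 6: best P0=NH0 P1=NH1
Op 7: best P0=NH0 P1=NH2
Op 8: best P0=NH0 P1=NH0
Op 9: best P0=NH1 P1=NH0
Op 10: best P0=NH1 P1=NH0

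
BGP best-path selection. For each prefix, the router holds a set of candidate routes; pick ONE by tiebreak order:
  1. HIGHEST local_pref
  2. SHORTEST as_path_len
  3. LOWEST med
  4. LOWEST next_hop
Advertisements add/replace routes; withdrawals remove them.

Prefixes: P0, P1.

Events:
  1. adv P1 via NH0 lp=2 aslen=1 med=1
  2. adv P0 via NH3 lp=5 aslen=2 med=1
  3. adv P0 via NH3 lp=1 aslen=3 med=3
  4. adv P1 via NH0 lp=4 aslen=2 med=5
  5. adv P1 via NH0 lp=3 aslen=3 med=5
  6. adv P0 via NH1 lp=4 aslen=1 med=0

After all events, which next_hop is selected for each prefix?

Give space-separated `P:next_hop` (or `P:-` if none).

Answer: P0:NH1 P1:NH0

Derivation:
Op 1: best P0=- P1=NH0
Op 2: best P0=NH3 P1=NH0
Op 3: best P0=NH3 P1=NH0
Op 4: best P0=NH3 P1=NH0
Op 5: best P0=NH3 P1=NH0
Op 6: best P0=NH1 P1=NH0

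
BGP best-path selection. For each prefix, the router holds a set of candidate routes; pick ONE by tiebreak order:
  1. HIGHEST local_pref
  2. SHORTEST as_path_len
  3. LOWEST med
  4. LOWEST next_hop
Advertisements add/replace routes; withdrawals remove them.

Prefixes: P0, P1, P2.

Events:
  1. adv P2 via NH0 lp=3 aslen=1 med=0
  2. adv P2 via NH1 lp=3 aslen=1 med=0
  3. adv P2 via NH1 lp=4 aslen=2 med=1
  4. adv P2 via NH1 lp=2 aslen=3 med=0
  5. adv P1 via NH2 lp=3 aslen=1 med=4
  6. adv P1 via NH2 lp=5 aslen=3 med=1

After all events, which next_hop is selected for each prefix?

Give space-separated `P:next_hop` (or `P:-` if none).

Op 1: best P0=- P1=- P2=NH0
Op 2: best P0=- P1=- P2=NH0
Op 3: best P0=- P1=- P2=NH1
Op 4: best P0=- P1=- P2=NH0
Op 5: best P0=- P1=NH2 P2=NH0
Op 6: best P0=- P1=NH2 P2=NH0

Answer: P0:- P1:NH2 P2:NH0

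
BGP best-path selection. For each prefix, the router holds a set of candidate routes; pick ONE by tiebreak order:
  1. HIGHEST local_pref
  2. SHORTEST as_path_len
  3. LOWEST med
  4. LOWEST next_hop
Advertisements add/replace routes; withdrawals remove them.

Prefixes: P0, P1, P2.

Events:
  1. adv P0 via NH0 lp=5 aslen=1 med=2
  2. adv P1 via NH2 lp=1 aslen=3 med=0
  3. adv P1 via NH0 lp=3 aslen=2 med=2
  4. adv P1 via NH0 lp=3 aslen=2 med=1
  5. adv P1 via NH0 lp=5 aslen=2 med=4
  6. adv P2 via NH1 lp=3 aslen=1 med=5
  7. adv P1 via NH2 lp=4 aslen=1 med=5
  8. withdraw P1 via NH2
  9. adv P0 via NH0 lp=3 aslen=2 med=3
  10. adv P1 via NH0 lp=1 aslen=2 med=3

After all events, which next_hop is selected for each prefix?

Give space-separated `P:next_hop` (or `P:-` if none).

Answer: P0:NH0 P1:NH0 P2:NH1

Derivation:
Op 1: best P0=NH0 P1=- P2=-
Op 2: best P0=NH0 P1=NH2 P2=-
Op 3: best P0=NH0 P1=NH0 P2=-
Op 4: best P0=NH0 P1=NH0 P2=-
Op 5: best P0=NH0 P1=NH0 P2=-
Op 6: best P0=NH0 P1=NH0 P2=NH1
Op 7: best P0=NH0 P1=NH0 P2=NH1
Op 8: best P0=NH0 P1=NH0 P2=NH1
Op 9: best P0=NH0 P1=NH0 P2=NH1
Op 10: best P0=NH0 P1=NH0 P2=NH1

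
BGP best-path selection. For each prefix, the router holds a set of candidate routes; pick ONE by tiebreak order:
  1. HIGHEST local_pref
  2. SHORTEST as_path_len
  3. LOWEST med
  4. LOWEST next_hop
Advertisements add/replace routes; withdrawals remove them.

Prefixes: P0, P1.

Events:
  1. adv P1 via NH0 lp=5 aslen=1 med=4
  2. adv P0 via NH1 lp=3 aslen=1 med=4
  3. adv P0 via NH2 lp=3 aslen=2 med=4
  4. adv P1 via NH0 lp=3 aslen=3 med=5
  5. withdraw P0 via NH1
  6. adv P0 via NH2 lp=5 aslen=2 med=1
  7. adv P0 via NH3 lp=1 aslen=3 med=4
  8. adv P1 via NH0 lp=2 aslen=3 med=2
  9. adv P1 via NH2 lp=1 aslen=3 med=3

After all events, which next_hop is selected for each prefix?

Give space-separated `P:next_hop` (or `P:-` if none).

Answer: P0:NH2 P1:NH0

Derivation:
Op 1: best P0=- P1=NH0
Op 2: best P0=NH1 P1=NH0
Op 3: best P0=NH1 P1=NH0
Op 4: best P0=NH1 P1=NH0
Op 5: best P0=NH2 P1=NH0
Op 6: best P0=NH2 P1=NH0
Op 7: best P0=NH2 P1=NH0
Op 8: best P0=NH2 P1=NH0
Op 9: best P0=NH2 P1=NH0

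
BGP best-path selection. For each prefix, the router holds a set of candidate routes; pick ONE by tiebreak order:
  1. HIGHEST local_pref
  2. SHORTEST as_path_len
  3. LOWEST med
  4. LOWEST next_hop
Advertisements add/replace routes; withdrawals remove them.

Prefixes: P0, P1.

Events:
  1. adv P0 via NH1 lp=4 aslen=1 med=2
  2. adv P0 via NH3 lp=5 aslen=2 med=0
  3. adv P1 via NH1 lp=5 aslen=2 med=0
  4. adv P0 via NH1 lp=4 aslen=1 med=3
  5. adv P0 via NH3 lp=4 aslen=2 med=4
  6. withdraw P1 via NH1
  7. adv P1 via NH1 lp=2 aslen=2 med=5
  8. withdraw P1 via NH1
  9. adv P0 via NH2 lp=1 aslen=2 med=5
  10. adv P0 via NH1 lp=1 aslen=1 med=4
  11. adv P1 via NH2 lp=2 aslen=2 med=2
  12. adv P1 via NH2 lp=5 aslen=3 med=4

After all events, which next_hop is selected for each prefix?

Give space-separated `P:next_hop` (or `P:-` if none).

Op 1: best P0=NH1 P1=-
Op 2: best P0=NH3 P1=-
Op 3: best P0=NH3 P1=NH1
Op 4: best P0=NH3 P1=NH1
Op 5: best P0=NH1 P1=NH1
Op 6: best P0=NH1 P1=-
Op 7: best P0=NH1 P1=NH1
Op 8: best P0=NH1 P1=-
Op 9: best P0=NH1 P1=-
Op 10: best P0=NH3 P1=-
Op 11: best P0=NH3 P1=NH2
Op 12: best P0=NH3 P1=NH2

Answer: P0:NH3 P1:NH2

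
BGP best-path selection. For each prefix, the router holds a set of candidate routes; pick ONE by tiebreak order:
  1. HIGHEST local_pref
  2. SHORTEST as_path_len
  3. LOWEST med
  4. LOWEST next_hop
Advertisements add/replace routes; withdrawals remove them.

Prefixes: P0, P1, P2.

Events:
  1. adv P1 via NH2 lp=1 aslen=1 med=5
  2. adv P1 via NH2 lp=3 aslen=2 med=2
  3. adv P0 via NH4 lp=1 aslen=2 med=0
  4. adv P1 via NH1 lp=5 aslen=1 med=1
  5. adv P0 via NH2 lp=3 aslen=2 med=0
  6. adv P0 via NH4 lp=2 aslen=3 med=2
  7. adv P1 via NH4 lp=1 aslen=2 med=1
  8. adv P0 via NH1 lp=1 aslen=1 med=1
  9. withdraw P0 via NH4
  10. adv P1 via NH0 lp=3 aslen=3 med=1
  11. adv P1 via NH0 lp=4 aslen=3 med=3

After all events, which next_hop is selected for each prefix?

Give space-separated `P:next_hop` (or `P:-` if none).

Op 1: best P0=- P1=NH2 P2=-
Op 2: best P0=- P1=NH2 P2=-
Op 3: best P0=NH4 P1=NH2 P2=-
Op 4: best P0=NH4 P1=NH1 P2=-
Op 5: best P0=NH2 P1=NH1 P2=-
Op 6: best P0=NH2 P1=NH1 P2=-
Op 7: best P0=NH2 P1=NH1 P2=-
Op 8: best P0=NH2 P1=NH1 P2=-
Op 9: best P0=NH2 P1=NH1 P2=-
Op 10: best P0=NH2 P1=NH1 P2=-
Op 11: best P0=NH2 P1=NH1 P2=-

Answer: P0:NH2 P1:NH1 P2:-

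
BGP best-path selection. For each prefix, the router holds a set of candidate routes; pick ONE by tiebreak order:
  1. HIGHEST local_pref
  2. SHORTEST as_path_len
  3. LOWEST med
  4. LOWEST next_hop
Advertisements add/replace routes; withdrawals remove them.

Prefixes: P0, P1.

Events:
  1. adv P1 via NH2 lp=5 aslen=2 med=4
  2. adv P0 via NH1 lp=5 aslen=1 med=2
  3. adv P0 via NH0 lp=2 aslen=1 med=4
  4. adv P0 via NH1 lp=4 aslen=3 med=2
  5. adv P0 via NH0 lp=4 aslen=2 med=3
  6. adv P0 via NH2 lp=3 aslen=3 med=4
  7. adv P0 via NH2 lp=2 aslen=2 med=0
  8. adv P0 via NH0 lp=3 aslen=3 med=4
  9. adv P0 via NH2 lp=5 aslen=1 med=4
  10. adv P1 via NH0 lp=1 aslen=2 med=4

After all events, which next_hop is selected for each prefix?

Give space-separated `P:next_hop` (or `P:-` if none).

Answer: P0:NH2 P1:NH2

Derivation:
Op 1: best P0=- P1=NH2
Op 2: best P0=NH1 P1=NH2
Op 3: best P0=NH1 P1=NH2
Op 4: best P0=NH1 P1=NH2
Op 5: best P0=NH0 P1=NH2
Op 6: best P0=NH0 P1=NH2
Op 7: best P0=NH0 P1=NH2
Op 8: best P0=NH1 P1=NH2
Op 9: best P0=NH2 P1=NH2
Op 10: best P0=NH2 P1=NH2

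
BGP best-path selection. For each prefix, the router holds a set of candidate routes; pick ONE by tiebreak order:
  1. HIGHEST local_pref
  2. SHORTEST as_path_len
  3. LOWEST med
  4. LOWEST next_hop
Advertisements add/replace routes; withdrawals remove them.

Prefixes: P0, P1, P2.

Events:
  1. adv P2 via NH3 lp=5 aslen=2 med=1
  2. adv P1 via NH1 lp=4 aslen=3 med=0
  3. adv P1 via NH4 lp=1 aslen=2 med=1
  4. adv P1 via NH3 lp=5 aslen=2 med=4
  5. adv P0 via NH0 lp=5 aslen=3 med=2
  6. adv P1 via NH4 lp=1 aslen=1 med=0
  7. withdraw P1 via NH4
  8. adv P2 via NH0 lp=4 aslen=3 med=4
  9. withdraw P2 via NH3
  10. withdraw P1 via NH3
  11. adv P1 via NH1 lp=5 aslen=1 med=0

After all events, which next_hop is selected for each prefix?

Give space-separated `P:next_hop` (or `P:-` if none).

Answer: P0:NH0 P1:NH1 P2:NH0

Derivation:
Op 1: best P0=- P1=- P2=NH3
Op 2: best P0=- P1=NH1 P2=NH3
Op 3: best P0=- P1=NH1 P2=NH3
Op 4: best P0=- P1=NH3 P2=NH3
Op 5: best P0=NH0 P1=NH3 P2=NH3
Op 6: best P0=NH0 P1=NH3 P2=NH3
Op 7: best P0=NH0 P1=NH3 P2=NH3
Op 8: best P0=NH0 P1=NH3 P2=NH3
Op 9: best P0=NH0 P1=NH3 P2=NH0
Op 10: best P0=NH0 P1=NH1 P2=NH0
Op 11: best P0=NH0 P1=NH1 P2=NH0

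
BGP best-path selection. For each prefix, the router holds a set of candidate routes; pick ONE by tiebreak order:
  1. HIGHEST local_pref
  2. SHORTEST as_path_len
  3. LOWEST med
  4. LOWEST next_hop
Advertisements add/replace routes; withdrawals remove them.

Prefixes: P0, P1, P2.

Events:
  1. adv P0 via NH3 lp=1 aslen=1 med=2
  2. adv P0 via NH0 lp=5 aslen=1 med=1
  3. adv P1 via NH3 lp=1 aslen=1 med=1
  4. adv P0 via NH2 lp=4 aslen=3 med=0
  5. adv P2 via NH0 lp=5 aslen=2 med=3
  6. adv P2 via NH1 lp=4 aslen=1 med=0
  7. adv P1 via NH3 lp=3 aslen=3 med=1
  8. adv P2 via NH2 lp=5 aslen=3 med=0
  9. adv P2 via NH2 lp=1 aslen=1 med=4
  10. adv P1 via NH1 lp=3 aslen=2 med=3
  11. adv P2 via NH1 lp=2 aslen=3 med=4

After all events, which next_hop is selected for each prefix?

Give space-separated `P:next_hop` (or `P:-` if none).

Op 1: best P0=NH3 P1=- P2=-
Op 2: best P0=NH0 P1=- P2=-
Op 3: best P0=NH0 P1=NH3 P2=-
Op 4: best P0=NH0 P1=NH3 P2=-
Op 5: best P0=NH0 P1=NH3 P2=NH0
Op 6: best P0=NH0 P1=NH3 P2=NH0
Op 7: best P0=NH0 P1=NH3 P2=NH0
Op 8: best P0=NH0 P1=NH3 P2=NH0
Op 9: best P0=NH0 P1=NH3 P2=NH0
Op 10: best P0=NH0 P1=NH1 P2=NH0
Op 11: best P0=NH0 P1=NH1 P2=NH0

Answer: P0:NH0 P1:NH1 P2:NH0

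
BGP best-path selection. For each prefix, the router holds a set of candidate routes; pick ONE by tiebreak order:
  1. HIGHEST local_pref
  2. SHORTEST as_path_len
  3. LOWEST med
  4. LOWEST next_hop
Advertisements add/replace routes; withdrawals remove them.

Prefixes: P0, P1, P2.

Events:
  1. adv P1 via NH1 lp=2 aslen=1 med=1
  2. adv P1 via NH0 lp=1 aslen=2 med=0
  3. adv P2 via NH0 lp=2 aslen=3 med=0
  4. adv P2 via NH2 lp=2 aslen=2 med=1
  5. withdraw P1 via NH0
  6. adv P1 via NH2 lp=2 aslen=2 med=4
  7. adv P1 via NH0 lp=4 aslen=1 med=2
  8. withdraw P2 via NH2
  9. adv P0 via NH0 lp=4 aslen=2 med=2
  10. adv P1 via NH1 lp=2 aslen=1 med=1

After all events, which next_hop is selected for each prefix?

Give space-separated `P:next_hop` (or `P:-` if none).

Op 1: best P0=- P1=NH1 P2=-
Op 2: best P0=- P1=NH1 P2=-
Op 3: best P0=- P1=NH1 P2=NH0
Op 4: best P0=- P1=NH1 P2=NH2
Op 5: best P0=- P1=NH1 P2=NH2
Op 6: best P0=- P1=NH1 P2=NH2
Op 7: best P0=- P1=NH0 P2=NH2
Op 8: best P0=- P1=NH0 P2=NH0
Op 9: best P0=NH0 P1=NH0 P2=NH0
Op 10: best P0=NH0 P1=NH0 P2=NH0

Answer: P0:NH0 P1:NH0 P2:NH0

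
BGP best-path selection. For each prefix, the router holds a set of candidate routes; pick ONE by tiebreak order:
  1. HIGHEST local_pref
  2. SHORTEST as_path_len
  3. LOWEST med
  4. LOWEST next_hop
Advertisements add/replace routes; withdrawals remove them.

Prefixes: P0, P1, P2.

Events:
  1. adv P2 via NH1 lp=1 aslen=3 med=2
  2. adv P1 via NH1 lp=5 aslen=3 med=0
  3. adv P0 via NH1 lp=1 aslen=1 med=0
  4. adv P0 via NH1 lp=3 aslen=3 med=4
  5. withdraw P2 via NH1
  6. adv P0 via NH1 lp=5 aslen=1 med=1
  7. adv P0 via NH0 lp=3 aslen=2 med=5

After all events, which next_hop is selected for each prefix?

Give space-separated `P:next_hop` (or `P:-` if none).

Op 1: best P0=- P1=- P2=NH1
Op 2: best P0=- P1=NH1 P2=NH1
Op 3: best P0=NH1 P1=NH1 P2=NH1
Op 4: best P0=NH1 P1=NH1 P2=NH1
Op 5: best P0=NH1 P1=NH1 P2=-
Op 6: best P0=NH1 P1=NH1 P2=-
Op 7: best P0=NH1 P1=NH1 P2=-

Answer: P0:NH1 P1:NH1 P2:-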